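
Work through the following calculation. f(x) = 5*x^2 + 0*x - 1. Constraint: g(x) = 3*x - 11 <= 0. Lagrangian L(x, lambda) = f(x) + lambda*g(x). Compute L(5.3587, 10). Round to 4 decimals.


Step 1: Evaluate f(x).
f(5.3587) = 5*5.3587^2 + 0*5.3587 - 1 = 142.5783
Step 2: Evaluate g(x).
g(5.3587) = 3*5.3587 - 11 = 5.0761
Step 3: Compute Lagrangian.
L = 142.5783 + 10*5.0761 = 193.3393


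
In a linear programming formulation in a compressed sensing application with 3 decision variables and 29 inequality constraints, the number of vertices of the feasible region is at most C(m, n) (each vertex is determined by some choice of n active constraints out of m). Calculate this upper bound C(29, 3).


Each vertex corresponds to some choice of n active constraints out of m, so the number of vertices is at most C(m, n) = m! / (n!(m-n)!).
m = 29, n = 3
Numerator: 29 * 28 * 27
Denominator: 3! = 6
C(29, 3) = 3654


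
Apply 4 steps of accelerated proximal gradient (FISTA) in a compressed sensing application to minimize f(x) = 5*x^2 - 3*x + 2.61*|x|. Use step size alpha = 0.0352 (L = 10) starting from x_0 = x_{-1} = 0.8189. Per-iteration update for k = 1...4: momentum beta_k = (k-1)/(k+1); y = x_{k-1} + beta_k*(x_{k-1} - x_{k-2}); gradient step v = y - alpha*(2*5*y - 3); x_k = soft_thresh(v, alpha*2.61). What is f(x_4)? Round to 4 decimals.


FISTA on f(x) = 5*x^2 - 3*x + 2.61*|x|
L = 10, alpha = 0.0352
Iteration 1: beta = 0.0, y = 0.8189 + 0.0*(0.8189 - 0.8189) = 0.8189
  grad(y) = 5.189, v = y - alpha*grad = 0.6362
  prox(v) = soft_thresh(0.6362, 0.0919) = 0.5444
Iteration 2: beta = 0.3333, y = 0.5444 + 0.3333*(0.5444 - 0.8189) = 0.4529
  grad(y) = 1.5287, v = y - alpha*grad = 0.3991
  prox(v) = soft_thresh(0.3991, 0.0919) = 0.3072
Iteration 3: beta = 0.5, y = 0.3072 + 0.5*(0.3072 - 0.5444) = 0.1886
  grad(y) = -1.1141, v = y - alpha*grad = 0.2278
  prox(v) = soft_thresh(0.2278, 0.0919) = 0.1359
Iteration 4: beta = 0.6, y = 0.1359 + 0.6*(0.1359 - 0.3072) = 0.0332
  grad(y) = -2.6682, v = y - alpha*grad = 0.1271
  prox(v) = soft_thresh(0.1271, 0.0919) = 0.0352
f(x_4) = 5*0.0352^2 - 3*0.0352 + 2.61*|0.0352| = -0.0075


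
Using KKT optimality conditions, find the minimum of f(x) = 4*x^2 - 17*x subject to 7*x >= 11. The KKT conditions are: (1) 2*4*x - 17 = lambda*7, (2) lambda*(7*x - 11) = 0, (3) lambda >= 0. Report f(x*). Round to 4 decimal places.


Step 1: Try lambda = 0 (constraint inactive).
Stationarity: 2*4*x - 17 = 0
x* = 17/(2*4) = 2.125
Check constraint: 7*2.125 = 14.875 >= 11 -- satisfied.
Step 2: Compute optimal value.
f(x*) = 4*2.125^2 - 17*2.125 = -18.0625


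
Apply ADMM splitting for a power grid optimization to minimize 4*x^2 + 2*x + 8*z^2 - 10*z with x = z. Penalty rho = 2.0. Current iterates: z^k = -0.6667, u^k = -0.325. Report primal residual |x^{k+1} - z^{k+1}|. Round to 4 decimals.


ADMM iteration with rho = 2.0, z^k = -0.6667, u^k = -0.325
Step 1: x-update.
Minimize 4*x^2 + 2*x + (2.0/2)*(x + 0.6667 - 0.325)^2
FOC: (2*4 + 2.0)*x = -2 + 2.0*(-0.6667 + 0.325)
x^{k+1} = -0.2683
Step 2: z-update.
Minimize 8*z^2 - 10*z + (2.0/2)*(-0.2683 - z - 0.325)^2
FOC: (2*8 + 2.0)*z = 10 + 2.0*(-0.2683 - 0.325)
z^{k+1} = 0.4896
Step 3: u-update.
u^{k+1} = -0.325 - 0.2683 - 0.4896 = -1.083
Step 4: Primal residual = |-0.2683 - 0.4896| = 0.758


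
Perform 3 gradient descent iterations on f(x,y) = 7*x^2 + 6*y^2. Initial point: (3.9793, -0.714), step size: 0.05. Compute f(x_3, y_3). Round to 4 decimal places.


Gradient descent on f(x,y) = 7*x^2 + 6*y^2.
Starting point: (3.9793, -0.714), alpha = 0.05
Step 1: grad_x = 2*7*3.9793 = 55.7102, grad_y = 2*6*-0.714 = -8.568
  x_1 = 3.9793 - 0.05*55.7102 = 1.1938
  y_1 = -0.714 - 0.05*-8.568 = -0.2856
Step 2: grad_x = 2*7*1.1938 = 16.7131, grad_y = 2*6*-0.2856 = -3.4272
  x_2 = 1.1938 - 0.05*16.7131 = 0.3581
  y_2 = -0.2856 - 0.05*-3.4272 = -0.1142
Step 3: grad_x = 2*7*0.3581 = 5.0139, grad_y = 2*6*-0.1142 = -1.3709
  x_3 = 0.3581 - 0.05*5.0139 = 0.1074
  y_3 = -0.1142 - 0.05*-1.3709 = -0.0457
f(0.1074, -0.0457) = 7*0.1074^2 + 6*(-0.0457)^2 = 0.0933


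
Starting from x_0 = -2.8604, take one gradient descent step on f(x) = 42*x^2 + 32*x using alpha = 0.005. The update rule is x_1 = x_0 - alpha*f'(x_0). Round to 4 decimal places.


We compute the gradient at x_0 and apply the update.
f'(x) = 84*x + 32
f'(-2.8604) = 84*-2.8604 + 32 = -208.2736
x_1 = -2.8604 - 0.005*-208.2736 = -1.819


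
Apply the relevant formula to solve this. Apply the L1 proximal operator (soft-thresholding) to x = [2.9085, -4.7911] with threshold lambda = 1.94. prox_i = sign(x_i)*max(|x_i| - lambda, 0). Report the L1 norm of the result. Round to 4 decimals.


Soft-thresholding with lambda = 1.94:
prox(2.9085) = sign(2.9085)*max(|2.9085| - 1.94, 0) = 0.9685
prox(-4.7911) = sign(-4.7911)*max(|-4.7911| - 1.94, 0) = -2.8511
prox(x) = [0.9685, -2.8511]
||prox(x)||_1 = 0.9685 + 2.8511 = 3.8196


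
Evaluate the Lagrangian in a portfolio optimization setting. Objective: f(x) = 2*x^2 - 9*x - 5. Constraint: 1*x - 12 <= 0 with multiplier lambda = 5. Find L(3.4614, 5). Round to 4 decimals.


Step 1: Evaluate f(x).
f(3.4614) = 2*3.4614^2 - 9*3.4614 - 5 = -12.19
Step 2: Evaluate g(x).
g(3.4614) = 1*3.4614 - 12 = -8.5386
Step 3: Compute Lagrangian.
L = -12.19 + 5*-8.5386 = -54.883


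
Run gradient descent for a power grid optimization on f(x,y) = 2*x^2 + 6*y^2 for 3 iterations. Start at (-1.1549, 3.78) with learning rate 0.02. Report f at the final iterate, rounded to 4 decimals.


Gradient descent on f(x,y) = 2*x^2 + 6*y^2.
Starting point: (-1.1549, 3.78), alpha = 0.02
Step 1: grad_x = 2*2*-1.1549 = -4.6196, grad_y = 2*6*3.78 = 45.36
  x_1 = -1.1549 - 0.02*-4.6196 = -1.0625
  y_1 = 3.78 - 0.02*45.36 = 2.8728
Step 2: grad_x = 2*2*-1.0625 = -4.25, grad_y = 2*6*2.8728 = 34.4736
  x_2 = -1.0625 - 0.02*-4.25 = -0.9775
  y_2 = 2.8728 - 0.02*34.4736 = 2.1833
Step 3: grad_x = 2*2*-0.9775 = -3.91, grad_y = 2*6*2.1833 = 26.1999
  x_3 = -0.9775 - 0.02*-3.91 = -0.8993
  y_3 = 2.1833 - 0.02*26.1999 = 1.6593
f(-0.8993, 1.6593) = 2*(-0.8993)^2 + 6*1.6593^2 = 18.1377


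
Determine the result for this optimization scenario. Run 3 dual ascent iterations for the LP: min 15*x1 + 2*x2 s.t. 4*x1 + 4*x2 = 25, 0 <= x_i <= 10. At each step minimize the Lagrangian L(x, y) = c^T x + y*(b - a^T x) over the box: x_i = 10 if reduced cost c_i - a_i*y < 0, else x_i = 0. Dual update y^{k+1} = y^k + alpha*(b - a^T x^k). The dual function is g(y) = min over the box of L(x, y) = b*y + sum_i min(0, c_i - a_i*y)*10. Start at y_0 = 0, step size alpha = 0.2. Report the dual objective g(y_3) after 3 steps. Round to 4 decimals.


Dual ascent for LP: min 15*x1 + 2*x2, 4*x1 + 4*x2 = 25, 0 <= x_i <= 10
Step 1: y^k = 0.0, reduced costs: (15.0, 2.0)
  x^k = (0.0, 0.0), subgradient = b - a^T x = 25.0
  y^{k+1} = 0.0 + 0.2*25.0 = 5.0
Step 2: y^k = 5.0, reduced costs: (-5.0, -18.0)
  x^k = (10.0, 10.0), subgradient = b - a^T x = -55.0
  y^{k+1} = 5.0 + 0.2*-55.0 = -6.0
Step 3: y^k = -6.0, reduced costs: (39.0, 26.0)
  x^k = (0.0, 0.0), subgradient = b - a^T x = 25.0
  y^{k+1} = -6.0 + 0.2*25.0 = -1.0
Dual objective at y_3 = -1.0: reduced costs (19.0, 6.0), box minimizer x = (0.0, 0.0)
g(y_3) = b*y + (c1 - a1*y)*x1 + (c2 - a2*y)*x2 = 25*(-1.0) + 19.0*0.0 + 6.0*0.0 = -25.0 + 0.0 + 0.0 = -25.0


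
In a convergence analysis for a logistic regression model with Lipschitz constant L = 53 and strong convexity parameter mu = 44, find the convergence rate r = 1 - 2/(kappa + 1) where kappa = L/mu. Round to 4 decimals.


Step 1: Compute the condition number.
kappa = L/mu = 53/44 = 1.2045
Step 2: Compute the convergence rate.
r = 1 - 2/(kappa + 1) = 1 - 2*mu/(L + mu) = (L - mu)/(L + mu) = 9/97 = 0.0928


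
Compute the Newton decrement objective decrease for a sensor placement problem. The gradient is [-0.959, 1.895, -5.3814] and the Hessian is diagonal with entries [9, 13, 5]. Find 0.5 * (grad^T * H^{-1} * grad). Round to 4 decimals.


Step 1: H is diagonal, so H^(-1) * g = [-0.1066, 0.1458, -1.0763].
Step 2: g^T H^(-1) g = sum_i g_i^2 / H_ii
  = (-0.959)^2/9 + (1.895)^2/13 + (-5.3814)^2/5
  = 0.1022 + 0.2762 + 5.7919 = 6.1703
Step 3: Objective decrease = 0.5 * g^T H^(-1) g = 3.0852


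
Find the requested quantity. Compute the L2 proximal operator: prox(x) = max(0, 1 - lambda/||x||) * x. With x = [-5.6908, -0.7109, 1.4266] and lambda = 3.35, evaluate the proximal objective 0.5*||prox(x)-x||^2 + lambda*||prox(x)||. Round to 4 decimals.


Step 1: Compute ||x||.
||x|| = 5.9098
Step 2: Compute scaling factor.
scale = max(0, 1 - 3.35/5.9098) = 0.4331
Step 3: prox(x) = [-2.4649, -0.3079, 0.6179]
||prox(x)|| = 2.5598
Step 4: Proximal objective.
0.5*||prox-x||^2 = 5.6113
lambda*||prox|| = 8.5753
Total = 14.1866


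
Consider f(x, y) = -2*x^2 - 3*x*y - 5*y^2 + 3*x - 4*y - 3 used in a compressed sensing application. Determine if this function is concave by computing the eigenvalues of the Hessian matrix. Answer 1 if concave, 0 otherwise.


The Hessian of f(x,y) = -2*x^2 - 3*x*y - 5*y^2 + 3*x - 4*y - 3 is:
H = [[-4, -3], [-3, -10]]
Trace = -4 - 10 = -14
Determinant = -4*-10 - (-3)^2 = 31
Discriminant = (-14)^2 - 4*31 = 72.0
Eigenvalues: lambda_1 = -11.2426, lambda_2 = -2.7574
The function is concave.

1


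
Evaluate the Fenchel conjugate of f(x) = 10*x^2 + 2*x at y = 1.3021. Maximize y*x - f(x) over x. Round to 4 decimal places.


f*(y) = sup_x {y*x - a*x^2 - b*x} = sup_x {(y-b)*x - a*x^2}
FOC: (y - b) - 2a*x = 0 => x* = (y - b)/(2a)
x* = (1.3021 - 2)/(2*10) = -0.0349
f*(1.3021) = (y-b)^2/(4a) = (1.3021 - 2)^2/(4*10)
= 0.4871/40 = 0.0122


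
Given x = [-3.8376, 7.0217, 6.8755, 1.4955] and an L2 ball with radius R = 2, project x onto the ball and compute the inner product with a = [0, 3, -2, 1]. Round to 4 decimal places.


Step 1: Compute ||x|| (intermediates to 6 decimals).
||x|| = sqrt((-3.8376)^2 + 7.0217^2 + 6.8755^2 + 1.4955^2) = 10.655537
Step 2: Project.
Since ||x|| > R, scale = R/||x|| = 2/10.655537 = 0.187696, proj(x) = scale * x
proj(x) = [-0.720302, 1.317945, 1.290504, 0.280699]
Step 3: Dot product.
a^T * proj(x) = 0*(-0.720302) + 3*1.317945 - 2*1.290504 + 1*0.280699 = 1.6535


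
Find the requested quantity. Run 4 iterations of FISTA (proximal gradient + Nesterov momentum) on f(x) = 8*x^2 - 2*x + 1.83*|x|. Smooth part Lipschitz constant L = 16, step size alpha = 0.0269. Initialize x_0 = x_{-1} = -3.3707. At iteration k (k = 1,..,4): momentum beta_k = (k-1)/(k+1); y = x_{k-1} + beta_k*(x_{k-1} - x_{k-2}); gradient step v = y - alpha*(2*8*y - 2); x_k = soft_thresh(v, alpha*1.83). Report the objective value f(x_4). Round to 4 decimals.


FISTA on f(x) = 8*x^2 - 2*x + 1.83*|x|
L = 16, alpha = 0.0269
Iteration 1: beta = 0.0, y = -3.3707 + 0.0*(-3.3707 + 3.3707) = -3.3707
  grad(y) = -55.9312, v = y - alpha*grad = -1.8662
  prox(v) = soft_thresh(-1.8662, 0.0492) = -1.8169
Iteration 2: beta = 0.3333, y = -1.8169 + 0.3333*(-1.8169 + 3.3707) = -1.299
  grad(y) = -22.784, v = y - alpha*grad = -0.6861
  prox(v) = soft_thresh(-0.6861, 0.0492) = -0.6369
Iteration 3: beta = 0.5, y = -0.6369 + 0.5*(-0.6369 + 1.8169) = -0.0469
  grad(y) = -2.7498, v = y - alpha*grad = 0.0271
  prox(v) = soft_thresh(0.0271, 0.0492) = 0.0
Iteration 4: beta = 0.6, y = 0.0 + 0.6*(0.0 + 0.6369) = 0.3821
  grad(y) = 4.1141, v = y - alpha*grad = 0.2715
  prox(v) = soft_thresh(0.2715, 0.0492) = 0.2222
f(x_4) = 8*0.2222^2 - 2*0.2222 + 1.83*|0.2222| = 0.3573


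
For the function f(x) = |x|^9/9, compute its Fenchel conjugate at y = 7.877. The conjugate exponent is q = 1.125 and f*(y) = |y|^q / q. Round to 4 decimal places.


The conjugate exponent q satisfies 1/p + 1/q = 1.
p = 9, so q = 9/(9 - 1) = 1.125
|y|^q = 7.877^1.125 = 10.1954
f*(7.877) = 10.1954 / 1.125 = 9.0626


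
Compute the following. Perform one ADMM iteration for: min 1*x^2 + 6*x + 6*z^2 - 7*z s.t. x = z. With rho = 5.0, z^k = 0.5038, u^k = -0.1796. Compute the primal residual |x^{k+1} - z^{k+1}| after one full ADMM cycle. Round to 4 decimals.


ADMM iteration with rho = 5.0, z^k = 0.5038, u^k = -0.1796
Step 1: x-update.
Minimize 1*x^2 + 6*x + (5.0/2)*(x - 0.5038 - 0.1796)^2
FOC: (2*1 + 5.0)*x = -6 + 5.0*(0.5038 + 0.1796)
x^{k+1} = -0.369
Step 2: z-update.
Minimize 6*z^2 - 7*z + (5.0/2)*(-0.369 - z - 0.1796)^2
FOC: (2*6 + 5.0)*z = 7 + 5.0*(-0.369 - 0.1796)
z^{k+1} = 0.2504
Step 3: u-update.
u^{k+1} = -0.1796 - 0.369 - 0.2504 = -0.799
Step 4: Primal residual = |-0.369 - 0.2504| = 0.6194


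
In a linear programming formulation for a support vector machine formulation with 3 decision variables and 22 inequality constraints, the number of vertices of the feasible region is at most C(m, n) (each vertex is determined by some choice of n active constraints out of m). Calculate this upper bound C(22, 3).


Each vertex corresponds to some choice of n active constraints out of m, so the number of vertices is at most C(m, n) = m! / (n!(m-n)!).
m = 22, n = 3
Numerator: 22 * 21 * 20
Denominator: 3! = 6
C(22, 3) = 1540


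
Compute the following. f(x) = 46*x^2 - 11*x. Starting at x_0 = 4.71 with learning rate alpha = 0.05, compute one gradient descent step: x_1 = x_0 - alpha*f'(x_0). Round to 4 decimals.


We compute the gradient at x_0 and apply the update.
f'(x) = 92*x - 11
f'(4.71) = 92*4.71 - 11 = 422.32
x_1 = 4.71 - 0.05*422.32 = -16.406


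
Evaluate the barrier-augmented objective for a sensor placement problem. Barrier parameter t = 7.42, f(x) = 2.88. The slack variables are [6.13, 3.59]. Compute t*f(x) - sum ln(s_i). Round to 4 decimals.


Step 1: Compute log-barrier.
ln values: [1.8132, 1.2782]
phi = -(1.8132 + 1.2782) = -3.0913
Step 2: Compute augmented objective.
t*f(x) = 7.42*2.88 = 21.3696
Total = 21.3696 - 3.0913 = 18.2783


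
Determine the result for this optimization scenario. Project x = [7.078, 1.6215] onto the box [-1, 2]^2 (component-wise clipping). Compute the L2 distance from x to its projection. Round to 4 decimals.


Project each component onto [-1, 2].
clip(7.078) = 2.0, clip(1.6215) = 1.6215
Projection = [2.0, 1.6215]
Squared diffs: [25.7861, 0.0]
Distance = sqrt(25.7861) = 5.078


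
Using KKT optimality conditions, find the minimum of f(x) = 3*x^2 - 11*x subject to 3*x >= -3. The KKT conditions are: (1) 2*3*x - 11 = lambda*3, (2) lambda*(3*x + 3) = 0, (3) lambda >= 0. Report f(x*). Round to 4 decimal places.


Step 1: Try lambda = 0 (constraint inactive).
Stationarity: 2*3*x - 11 = 0
x* = 11/(2*3) = 11/6 = 1.8333 (rounded; the exact value 11/6 is used below)
Check constraint: 3*1.8333 = 5.4999 >= -3 -- satisfied.
Step 2: Compute optimal value.
f(x*) = 3*(11/6)^2 - 11*(11/6) = -10.0833


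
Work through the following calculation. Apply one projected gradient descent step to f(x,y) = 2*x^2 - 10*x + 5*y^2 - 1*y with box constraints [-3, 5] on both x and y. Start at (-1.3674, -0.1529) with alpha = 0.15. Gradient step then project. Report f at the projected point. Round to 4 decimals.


Step 1: Compute gradient at (-1.3674, -0.1529).
grad_x = 2*2*-1.3674 - 10 = -15.4696
grad_y = 2*5*-0.1529 - 1 = -2.529
Step 2: Gradient step.
x_raw = -1.3674 - 0.15*-15.4696 = 0.953
y_raw = -0.1529 - 0.15*-2.529 = 0.2265
Step 3: Project onto [-3, 5].
x_proj = clip(0.953) = 0.953
y_proj = clip(0.2265) = 0.2265
Step 4: Evaluate f.
f(0.953, 0.2265) = -7.6839


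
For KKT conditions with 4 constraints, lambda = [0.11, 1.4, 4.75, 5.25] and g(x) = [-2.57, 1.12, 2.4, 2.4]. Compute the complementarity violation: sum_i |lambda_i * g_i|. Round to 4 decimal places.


KKT complementary slackness check:
lambda_1 * g_1 = 0.11 * -2.57 = -0.2827
lambda_2 * g_2 = 1.4 * 1.12 = 1.568
lambda_3 * g_3 = 4.75 * 2.4 = 11.4
lambda_4 * g_4 = 5.25 * 2.4 = 12.6
Total violation = 0.2827 + 1.568 + 11.4 + 12.6 = 25.8507


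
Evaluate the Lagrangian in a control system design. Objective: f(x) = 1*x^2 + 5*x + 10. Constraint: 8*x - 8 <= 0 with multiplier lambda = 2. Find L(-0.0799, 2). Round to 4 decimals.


Step 1: Evaluate f(x).
f(-0.0799) = 1*(-0.0799)^2 + 5*(-0.0799) + 10 = 9.6069
Step 2: Evaluate g(x).
g(-0.0799) = 8*-0.0799 - 8 = -8.6392
Step 3: Compute Lagrangian.
L = 9.6069 + 2*-8.6392 = -7.6715


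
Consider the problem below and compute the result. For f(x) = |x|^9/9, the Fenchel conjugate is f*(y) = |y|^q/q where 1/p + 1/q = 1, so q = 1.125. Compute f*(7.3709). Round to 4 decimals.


The conjugate exponent q satisfies 1/p + 1/q = 1.
p = 9, so q = 9/(9 - 1) = 1.125
|y|^q = 7.3709^1.125 = 9.4615
f*(7.3709) = 9.4615 / 1.125 = 8.4102


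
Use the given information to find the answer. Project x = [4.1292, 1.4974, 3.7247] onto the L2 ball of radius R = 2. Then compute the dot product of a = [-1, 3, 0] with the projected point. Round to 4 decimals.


Step 1: Compute ||x|| (intermediates to 6 decimals).
||x|| = sqrt(4.1292^2 + 1.4974^2 + 3.7247^2) = 5.758983
Step 2: Project.
Since ||x|| > R, scale = R/||x|| = 2/5.758983 = 0.347284, proj(x) = scale * x
proj(x) = [1.434005, 0.520023, 1.293529]
Step 3: Dot product.
a^T * proj(x) = -1*1.434005 + 3*0.520023 + 0*1.293529 = 0.1261


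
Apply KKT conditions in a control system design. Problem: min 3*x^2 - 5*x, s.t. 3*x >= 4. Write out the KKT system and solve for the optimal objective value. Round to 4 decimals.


Step 1: Try lambda = 0 (constraint inactive).
x_unc = 5/(2*3) = 0.8333
Check: 3*0.8333 = 2.4999 < 4 -- violated!
Step 2: Constraint must be active: 3*x = 4
x* = 4/3 = 1.3333 (rounded; the exact value 4/3 is used below)
lambda = (2*3*(4/3) - 5)/3 = 1.0
Step 3: Compute optimal value.
f(x*) = 3*(4/3)^2 - 5*(4/3) = -1.3333


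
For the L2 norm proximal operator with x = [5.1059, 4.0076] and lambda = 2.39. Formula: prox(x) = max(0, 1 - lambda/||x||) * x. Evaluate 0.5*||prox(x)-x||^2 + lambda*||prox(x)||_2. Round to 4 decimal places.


Step 1: Compute ||x||.
||x|| = 6.4908
Step 2: Compute scaling factor.
scale = max(0, 1 - 2.39/6.4908) = 0.6318
Step 3: prox(x) = [3.2259, 2.532]
||prox(x)|| = 4.1008
Step 4: Proximal objective.
0.5*||prox-x||^2 = 2.8561
lambda*||prox|| = 9.8009
Total = 12.6571


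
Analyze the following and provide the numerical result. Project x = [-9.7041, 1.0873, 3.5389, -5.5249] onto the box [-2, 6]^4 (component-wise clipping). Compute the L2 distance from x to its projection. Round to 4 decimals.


Project each component onto [-2, 6].
clip(-9.7041) = -2.0, clip(1.0873) = 1.0873, clip(3.5389) = 3.5389, clip(-5.5249) = -2.0
Projection = [-2.0, 1.0873, 3.5389, -2.0]
Squared diffs: [59.3532, 0.0, 0.0, 12.4249]
Distance = sqrt(71.7781) = 8.4722


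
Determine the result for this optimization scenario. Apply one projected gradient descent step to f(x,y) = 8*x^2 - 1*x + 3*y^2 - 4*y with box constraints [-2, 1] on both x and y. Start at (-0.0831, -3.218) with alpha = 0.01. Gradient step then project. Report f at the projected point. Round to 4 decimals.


Step 1: Compute gradient at (-0.0831, -3.218).
grad_x = 2*8*-0.0831 - 1 = -2.3296
grad_y = 2*3*-3.218 - 4 = -23.308
Step 2: Gradient step.
x_raw = -0.0831 - 0.01*-2.3296 = -0.0598
y_raw = -3.218 - 0.01*-23.308 = -2.9849
Step 3: Project onto [-2, 1].
x_proj = clip(-0.0598) = -0.0598
y_proj = clip(-2.9849) = -2.0
Step 4: Evaluate f.
f(-0.0598, -2.0) = 20.0884


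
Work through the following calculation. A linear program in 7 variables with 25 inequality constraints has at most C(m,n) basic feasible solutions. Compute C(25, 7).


Each vertex corresponds to some choice of n active constraints out of m, so the number of vertices is at most C(m, n) = m! / (n!(m-n)!).
m = 25, n = 7
Numerator: 25 * 24 * 23 * 22 * 21 * 20 * 19
Denominator: 7! = 5040
C(25, 7) = 480700


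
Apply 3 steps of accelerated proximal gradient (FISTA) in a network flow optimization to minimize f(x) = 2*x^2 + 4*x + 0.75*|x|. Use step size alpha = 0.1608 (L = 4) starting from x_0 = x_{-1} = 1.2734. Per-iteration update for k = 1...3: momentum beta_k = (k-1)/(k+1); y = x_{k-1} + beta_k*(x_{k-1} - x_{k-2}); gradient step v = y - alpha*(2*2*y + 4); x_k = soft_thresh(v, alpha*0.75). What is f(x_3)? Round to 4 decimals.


FISTA on f(x) = 2*x^2 + 4*x + 0.75*|x|
L = 4, alpha = 0.1608
Iteration 1: beta = 0.0, y = 1.2734 + 0.0*(1.2734 - 1.2734) = 1.2734
  grad(y) = 9.0936, v = y - alpha*grad = -0.1889
  prox(v) = soft_thresh(-0.1889, 0.1206) = -0.0683
Iteration 2: beta = 0.3333, y = -0.0683 + 0.3333*(-0.0683 - 1.2734) = -0.5155
  grad(y) = 1.9381, v = y - alpha*grad = -0.8271
  prox(v) = soft_thresh(-0.8271, 0.1206) = -0.7065
Iteration 3: beta = 0.5, y = -0.7065 + 0.5*(-0.7065 + 0.0683) = -1.0257
  grad(y) = -0.1026, v = y - alpha*grad = -1.0092
  prox(v) = soft_thresh(-1.0092, 0.1206) = -0.8886
f(x_3) = 2*(-0.8886)^2 + 4*(-0.8886) + 0.75*|-0.8886| = -1.3087


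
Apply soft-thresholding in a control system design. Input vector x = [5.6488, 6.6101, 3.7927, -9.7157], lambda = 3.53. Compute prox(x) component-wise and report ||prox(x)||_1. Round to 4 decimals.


Soft-thresholding with lambda = 3.53:
prox(5.6488) = sign(5.6488)*max(|5.6488| - 3.53, 0) = 2.1188
prox(6.6101) = sign(6.6101)*max(|6.6101| - 3.53, 0) = 3.0801
prox(3.7927) = sign(3.7927)*max(|3.7927| - 3.53, 0) = 0.2627
prox(-9.7157) = sign(-9.7157)*max(|-9.7157| - 3.53, 0) = -6.1857
prox(x) = [2.1188, 3.0801, 0.2627, -6.1857]
||prox(x)||_1 = 2.1188 + 3.0801 + 0.2627 + 6.1857 = 11.6473


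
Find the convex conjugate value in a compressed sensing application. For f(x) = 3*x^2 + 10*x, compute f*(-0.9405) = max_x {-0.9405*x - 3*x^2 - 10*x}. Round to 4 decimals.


f*(y) = sup_x {y*x - a*x^2 - b*x} = sup_x {(y-b)*x - a*x^2}
FOC: (y - b) - 2a*x = 0 => x* = (y - b)/(2a)
x* = (-0.9405 - 10)/(2*3) = -1.8234
f*(-0.9405) = (y-b)^2/(4a) = (-0.9405 - 10)^2/(4*3)
= 119.6945/12 = 9.9745


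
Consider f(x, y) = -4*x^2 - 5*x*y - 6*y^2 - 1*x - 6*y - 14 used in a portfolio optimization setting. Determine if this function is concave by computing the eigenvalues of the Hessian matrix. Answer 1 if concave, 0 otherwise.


The Hessian of f(x,y) = -4*x^2 - 5*x*y - 6*y^2 - 1*x - 6*y - 14 is:
H = [[-8, -5], [-5, -12]]
Trace = -8 - 12 = -20
Determinant = -8*-12 - (-5)^2 = 71
Discriminant = (-20)^2 - 4*71 = 116.0
Eigenvalues: lambda_1 = -15.3852, lambda_2 = -4.6148
The function is concave.

1


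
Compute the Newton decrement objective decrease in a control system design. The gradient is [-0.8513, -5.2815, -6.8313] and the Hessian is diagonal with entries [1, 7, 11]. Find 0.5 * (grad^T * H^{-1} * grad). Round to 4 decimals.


Step 1: H is diagonal, so H^(-1) * g = [-0.8513, -0.7545, -0.621].
Step 2: g^T H^(-1) g = sum_i g_i^2 / H_ii
  = (-0.8513)^2/1 + (-5.2815)^2/7 + (-6.8313)^2/11
  = 0.7247 + 3.9849 + 4.2424 = 8.952
Step 3: Objective decrease = 0.5 * g^T H^(-1) g = 4.476


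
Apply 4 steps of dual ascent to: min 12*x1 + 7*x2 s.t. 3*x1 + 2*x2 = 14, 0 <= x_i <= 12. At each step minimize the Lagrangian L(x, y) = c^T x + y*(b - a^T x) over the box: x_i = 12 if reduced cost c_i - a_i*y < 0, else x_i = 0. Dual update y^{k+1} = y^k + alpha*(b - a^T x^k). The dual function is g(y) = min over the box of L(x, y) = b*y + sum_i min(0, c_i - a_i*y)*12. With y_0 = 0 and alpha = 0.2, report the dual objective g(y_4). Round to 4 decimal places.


Dual ascent for LP: min 12*x1 + 7*x2, 3*x1 + 2*x2 = 14, 0 <= x_i <= 12
Step 1: y^k = 0.0, reduced costs: (12.0, 7.0)
  x^k = (0.0, 0.0), subgradient = b - a^T x = 14.0
  y^{k+1} = 0.0 + 0.2*14.0 = 2.8
Step 2: y^k = 2.8, reduced costs: (3.6, 1.4)
  x^k = (0.0, 0.0), subgradient = b - a^T x = 14.0
  y^{k+1} = 2.8 + 0.2*14.0 = 5.6
Step 3: y^k = 5.6, reduced costs: (-4.8, -4.2)
  x^k = (12.0, 12.0), subgradient = b - a^T x = -46.0
  y^{k+1} = 5.6 + 0.2*-46.0 = -3.6
Step 4: y^k = -3.6, reduced costs: (22.8, 14.2)
  x^k = (0.0, 0.0), subgradient = b - a^T x = 14.0
  y^{k+1} = -3.6 + 0.2*14.0 = -0.8
Dual objective at y_4 = -0.8: reduced costs (14.4, 8.6), box minimizer x = (0.0, 0.0)
g(y_4) = b*y + (c1 - a1*y)*x1 + (c2 - a2*y)*x2 = 14*(-0.8) + 14.4*0.0 + 8.6*0.0 = -11.2 + 0.0 + 0.0 = -11.2


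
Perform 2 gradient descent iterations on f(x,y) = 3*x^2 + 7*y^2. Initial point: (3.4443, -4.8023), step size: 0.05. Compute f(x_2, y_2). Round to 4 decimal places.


Gradient descent on f(x,y) = 3*x^2 + 7*y^2.
Starting point: (3.4443, -4.8023), alpha = 0.05
Step 1: grad_x = 2*3*3.4443 = 20.6658, grad_y = 2*7*-4.8023 = -67.2322
  x_1 = 3.4443 - 0.05*20.6658 = 2.411
  y_1 = -4.8023 - 0.05*-67.2322 = -1.4407
Step 2: grad_x = 2*3*2.411 = 14.4661, grad_y = 2*7*-1.4407 = -20.1697
  x_2 = 2.411 - 0.05*14.4661 = 1.6877
  y_2 = -1.4407 - 0.05*-20.1697 = -0.4322
f(1.6877, -0.4322) = 3*1.6877^2 + 7*(-0.4322)^2 = 9.8527


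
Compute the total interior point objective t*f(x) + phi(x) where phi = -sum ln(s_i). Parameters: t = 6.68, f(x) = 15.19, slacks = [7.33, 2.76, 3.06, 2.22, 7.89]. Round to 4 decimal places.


Step 1: Compute log-barrier.
ln values: [1.992, 1.0152, 1.1184, 0.7975, 2.0656]
phi = -(1.992 + 1.0152 + 1.1184 + 0.7975 + 2.0656) = -6.9887
Step 2: Compute augmented objective.
t*f(x) = 6.68*15.19 = 101.4692
Total = 101.4692 - 6.9887 = 94.4805


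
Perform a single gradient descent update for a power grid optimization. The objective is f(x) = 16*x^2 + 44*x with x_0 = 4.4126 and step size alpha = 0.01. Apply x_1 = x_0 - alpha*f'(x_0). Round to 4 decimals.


We compute the gradient at x_0 and apply the update.
f'(x) = 32*x + 44
f'(4.4126) = 32*4.4126 + 44 = 185.2032
x_1 = 4.4126 - 0.01*185.2032 = 2.5606


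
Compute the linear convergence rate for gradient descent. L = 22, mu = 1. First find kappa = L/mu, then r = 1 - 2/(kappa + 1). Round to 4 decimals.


Step 1: Compute the condition number.
kappa = L/mu = 22/1 = 22.0
Step 2: Compute the convergence rate.
r = 1 - 2/(kappa + 1) = 1 - 2*mu/(L + mu) = (L - mu)/(L + mu) = 21/23 = 0.913


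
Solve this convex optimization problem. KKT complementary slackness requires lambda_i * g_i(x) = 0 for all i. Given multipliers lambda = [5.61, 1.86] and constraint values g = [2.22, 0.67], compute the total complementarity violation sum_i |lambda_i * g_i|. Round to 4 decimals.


KKT complementary slackness check:
lambda_1 * g_1 = 5.61 * 2.22 = 12.4542
lambda_2 * g_2 = 1.86 * 0.67 = 1.2462
Total violation = 12.4542 + 1.2462 = 13.7004


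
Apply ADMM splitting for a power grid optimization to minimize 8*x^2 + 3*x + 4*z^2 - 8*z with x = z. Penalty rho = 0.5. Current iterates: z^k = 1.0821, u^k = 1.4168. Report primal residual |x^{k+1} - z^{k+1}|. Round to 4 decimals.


ADMM iteration with rho = 0.5, z^k = 1.0821, u^k = 1.4168
Step 1: x-update.
Minimize 8*x^2 + 3*x + (0.5/2)*(x - 1.0821 + 1.4168)^2
FOC: (2*8 + 0.5)*x = -3 + 0.5*(1.0821 - 1.4168)
x^{k+1} = -0.192
Step 2: z-update.
Minimize 4*z^2 - 8*z + (0.5/2)*(-0.192 - z + 1.4168)^2
FOC: (2*4 + 0.5)*z = 8 + 0.5*(-0.192 + 1.4168)
z^{k+1} = 1.0132
Step 3: u-update.
u^{k+1} = 1.4168 - 0.192 - 1.0132 = 0.2116
Step 4: Primal residual = |-0.192 - 1.0132| = 1.2052


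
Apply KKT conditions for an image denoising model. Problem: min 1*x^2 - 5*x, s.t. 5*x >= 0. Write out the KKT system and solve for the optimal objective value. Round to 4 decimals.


Step 1: Try lambda = 0 (constraint inactive).
Stationarity: 2*1*x - 5 = 0
x* = 5/(2*1) = 2.5
Check constraint: 5*2.5 = 12.5 >= 0 -- satisfied.
Step 2: Compute optimal value.
f(x*) = 1*2.5^2 - 5*2.5 = -6.25


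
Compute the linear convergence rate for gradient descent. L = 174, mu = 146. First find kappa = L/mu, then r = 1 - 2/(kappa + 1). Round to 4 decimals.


Step 1: Compute the condition number.
kappa = L/mu = 174/146 = 1.1918
Step 2: Compute the convergence rate.
r = 1 - 2/(kappa + 1) = 1 - 2*mu/(L + mu) = (L - mu)/(L + mu) = 28/320 = 0.0875


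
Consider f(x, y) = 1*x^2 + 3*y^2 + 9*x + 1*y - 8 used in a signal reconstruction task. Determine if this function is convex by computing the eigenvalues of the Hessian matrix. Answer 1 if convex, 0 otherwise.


The Hessian of f(x,y) = 1*x^2 + 3*y^2 + 9*x + 1*y - 8 is:
H = [[2, 0], [0, 6]]
Trace = 2 + 6 = 8
Determinant = 2*6 - (0)^2 = 12
Discriminant = (8)^2 - 4*12 = 16.0
Eigenvalues: lambda_1 = 2.0, lambda_2 = 6.0
The function is convex.

1


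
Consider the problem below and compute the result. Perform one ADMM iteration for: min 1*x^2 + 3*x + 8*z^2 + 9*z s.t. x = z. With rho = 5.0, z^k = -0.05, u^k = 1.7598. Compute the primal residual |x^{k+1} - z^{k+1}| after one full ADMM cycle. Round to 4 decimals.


ADMM iteration with rho = 5.0, z^k = -0.05, u^k = 1.7598
Step 1: x-update.
Minimize 1*x^2 + 3*x + (5.0/2)*(x + 0.05 + 1.7598)^2
FOC: (2*1 + 5.0)*x = -3 + 5.0*(-0.05 - 1.7598)
x^{k+1} = -1.7213
Step 2: z-update.
Minimize 8*z^2 + 9*z + (5.0/2)*(-1.7213 - z + 1.7598)^2
FOC: (2*8 + 5.0)*z = -9 + 5.0*(-1.7213 + 1.7598)
z^{k+1} = -0.4194
Step 3: u-update.
u^{k+1} = 1.7598 - 1.7213 + 0.4194 = 0.4579
Step 4: Primal residual = |-1.7213 + 0.4194| = 1.3019


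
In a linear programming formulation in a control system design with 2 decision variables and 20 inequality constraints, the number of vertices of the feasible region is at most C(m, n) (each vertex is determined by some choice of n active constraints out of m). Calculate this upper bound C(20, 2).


Each vertex corresponds to some choice of n active constraints out of m, so the number of vertices is at most C(m, n) = m! / (n!(m-n)!).
m = 20, n = 2
Numerator: 20 * 19
Denominator: 2! = 2
C(20, 2) = 190


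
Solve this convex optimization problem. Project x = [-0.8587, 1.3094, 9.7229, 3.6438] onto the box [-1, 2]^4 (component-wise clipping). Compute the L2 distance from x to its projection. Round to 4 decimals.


Project each component onto [-1, 2].
clip(-0.8587) = -0.8587, clip(1.3094) = 1.3094, clip(9.7229) = 2.0, clip(3.6438) = 2.0
Projection = [-0.8587, 1.3094, 2.0, 2.0]
Squared diffs: [0.0, 0.0, 59.6432, 2.7021]
Distance = sqrt(62.3453) = 7.8959


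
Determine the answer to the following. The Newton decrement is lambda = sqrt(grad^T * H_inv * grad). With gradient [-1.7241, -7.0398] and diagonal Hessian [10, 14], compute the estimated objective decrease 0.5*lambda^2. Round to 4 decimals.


Step 1: H is diagonal, so H^(-1) * g = [-0.1724, -0.5028].
Step 2: g^T H^(-1) g = sum_i g_i^2 / H_ii
  = (-1.7241)^2/10 + (-7.0398)^2/14
  = 0.2973 + 3.5399 = 3.8372
Step 3: Objective decrease = 0.5 * g^T H^(-1) g = 1.9186


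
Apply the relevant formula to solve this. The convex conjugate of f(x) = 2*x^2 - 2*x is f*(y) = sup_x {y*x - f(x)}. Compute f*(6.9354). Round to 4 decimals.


f*(y) = sup_x {y*x - a*x^2 - b*x} = sup_x {(y-b)*x - a*x^2}
FOC: (y - b) - 2a*x = 0 => x* = (y - b)/(2a)
x* = (6.9354 + 2)/(2*2) = 2.2339
f*(6.9354) = (y-b)^2/(4a) = (6.9354 + 2)^2/(4*2)
= 79.8414/8 = 9.9802


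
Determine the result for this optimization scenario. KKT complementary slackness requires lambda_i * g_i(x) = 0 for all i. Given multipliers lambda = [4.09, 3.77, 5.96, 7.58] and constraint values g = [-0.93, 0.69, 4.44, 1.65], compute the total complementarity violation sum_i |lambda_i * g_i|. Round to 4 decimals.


KKT complementary slackness check:
lambda_1 * g_1 = 4.09 * -0.93 = -3.8037
lambda_2 * g_2 = 3.77 * 0.69 = 2.6013
lambda_3 * g_3 = 5.96 * 4.44 = 26.4624
lambda_4 * g_4 = 7.58 * 1.65 = 12.507
Total violation = 3.8037 + 2.6013 + 26.4624 + 12.507 = 45.3744


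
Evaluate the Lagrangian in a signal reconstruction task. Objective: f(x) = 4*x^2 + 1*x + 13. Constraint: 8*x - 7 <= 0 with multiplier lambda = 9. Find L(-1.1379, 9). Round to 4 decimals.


Step 1: Evaluate f(x).
f(-1.1379) = 4*(-1.1379)^2 + 1*(-1.1379) + 13 = 17.0414
Step 2: Evaluate g(x).
g(-1.1379) = 8*-1.1379 - 7 = -16.1032
Step 3: Compute Lagrangian.
L = 17.0414 + 9*-16.1032 = -127.8874


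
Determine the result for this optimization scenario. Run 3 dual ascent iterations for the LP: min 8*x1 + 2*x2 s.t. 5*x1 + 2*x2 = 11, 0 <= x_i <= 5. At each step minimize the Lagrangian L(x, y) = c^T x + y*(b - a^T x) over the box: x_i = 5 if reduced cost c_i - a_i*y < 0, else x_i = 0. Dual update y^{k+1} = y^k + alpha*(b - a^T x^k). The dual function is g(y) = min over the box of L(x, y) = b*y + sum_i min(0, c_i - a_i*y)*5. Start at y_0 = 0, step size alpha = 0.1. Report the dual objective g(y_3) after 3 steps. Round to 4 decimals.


Dual ascent for LP: min 8*x1 + 2*x2, 5*x1 + 2*x2 = 11, 0 <= x_i <= 5
Step 1: y^k = 0.0, reduced costs: (8.0, 2.0)
  x^k = (0.0, 0.0), subgradient = b - a^T x = 11.0
  y^{k+1} = 0.0 + 0.1*11.0 = 1.1
Step 2: y^k = 1.1, reduced costs: (2.5, -0.2)
  x^k = (0.0, 5.0), subgradient = b - a^T x = 1.0
  y^{k+1} = 1.1 + 0.1*1.0 = 1.2
Step 3: y^k = 1.2, reduced costs: (2.0, -0.4)
  x^k = (0.0, 5.0), subgradient = b - a^T x = 1.0
  y^{k+1} = 1.2 + 0.1*1.0 = 1.3
Dual objective at y_3 = 1.3: reduced costs (1.5, -0.6), box minimizer x = (0.0, 5.0)
g(y_3) = b*y + (c1 - a1*y)*x1 + (c2 - a2*y)*x2 = 11*1.3 + 1.5*0.0 + (-0.6)*5.0 = 14.3 + 0.0 - 3.0 = 11.3


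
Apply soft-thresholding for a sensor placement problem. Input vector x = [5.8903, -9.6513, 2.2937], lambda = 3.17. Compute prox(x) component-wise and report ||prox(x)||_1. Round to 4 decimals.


Soft-thresholding with lambda = 3.17:
prox(5.8903) = sign(5.8903)*max(|5.8903| - 3.17, 0) = 2.7203
prox(-9.6513) = sign(-9.6513)*max(|-9.6513| - 3.17, 0) = -6.4813
prox(2.2937) = sign(2.2937)*max(|2.2937| - 3.17, 0) = 0.0
prox(x) = [2.7203, -6.4813, 0.0]
||prox(x)||_1 = 2.7203 + 6.4813 + 0.0 = 9.2016


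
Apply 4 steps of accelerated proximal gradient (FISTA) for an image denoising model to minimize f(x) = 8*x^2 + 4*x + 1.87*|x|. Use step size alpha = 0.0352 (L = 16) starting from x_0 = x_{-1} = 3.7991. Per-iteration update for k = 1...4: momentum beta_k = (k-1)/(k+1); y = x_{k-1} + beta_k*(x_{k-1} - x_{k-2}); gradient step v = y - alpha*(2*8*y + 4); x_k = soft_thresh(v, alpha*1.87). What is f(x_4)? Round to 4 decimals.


FISTA on f(x) = 8*x^2 + 4*x + 1.87*|x|
L = 16, alpha = 0.0352
Iteration 1: beta = 0.0, y = 3.7991 + 0.0*(3.7991 - 3.7991) = 3.7991
  grad(y) = 64.7856, v = y - alpha*grad = 1.5186
  prox(v) = soft_thresh(1.5186, 0.0658) = 1.4528
Iteration 2: beta = 0.3333, y = 1.4528 + 0.3333*(1.4528 - 3.7991) = 0.6707
  grad(y) = 14.7317, v = y - alpha*grad = 0.1522
  prox(v) = soft_thresh(0.1522, 0.0658) = 0.0864
Iteration 3: beta = 0.5, y = 0.0864 + 0.5*(0.0864 - 1.4528) = -0.5969
  grad(y) = -5.5502, v = y - alpha*grad = -0.4015
  prox(v) = soft_thresh(-0.4015, 0.0658) = -0.3357
Iteration 4: beta = 0.6, y = -0.3357 + 0.6*(-0.3357 - 0.0864) = -0.5889
  grad(y) = -5.4228, v = y - alpha*grad = -0.398
  prox(v) = soft_thresh(-0.398, 0.0658) = -0.3322
f(x_4) = 8*(-0.3322)^2 + 4*(-0.3322) + 1.87*|-0.3322| = 0.1753


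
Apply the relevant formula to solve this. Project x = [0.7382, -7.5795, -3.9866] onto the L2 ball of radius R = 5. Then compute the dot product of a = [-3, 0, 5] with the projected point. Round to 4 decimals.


Step 1: Compute ||x|| (intermediates to 6 decimals).
||x|| = sqrt(0.7382^2 + (-7.5795)^2 + (-3.9866)^2) = 8.59574
Step 2: Project.
Since ||x|| > R, scale = R/||x|| = 5/8.59574 = 0.581683, proj(x) = scale * x
proj(x) = [0.429398, -4.408866, -2.318937]
Step 3: Dot product.
a^T * proj(x) = -3*0.429398 + 0*(-4.408866) + 5*(-2.318937) = -12.8829


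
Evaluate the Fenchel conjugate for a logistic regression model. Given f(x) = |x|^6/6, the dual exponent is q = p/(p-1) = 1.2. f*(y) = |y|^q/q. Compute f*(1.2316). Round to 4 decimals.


The conjugate exponent q satisfies 1/p + 1/q = 1.
p = 6, so q = 6/(6 - 1) = 1.2
|y|^q = 1.2316^1.2 = 1.284
f*(1.2316) = 1.284 / 1.2 = 1.07


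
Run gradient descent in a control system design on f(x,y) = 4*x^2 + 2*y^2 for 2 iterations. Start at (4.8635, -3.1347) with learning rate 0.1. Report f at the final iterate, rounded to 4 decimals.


Gradient descent on f(x,y) = 4*x^2 + 2*y^2.
Starting point: (4.8635, -3.1347), alpha = 0.1
Step 1: grad_x = 2*4*4.8635 = 38.908, grad_y = 2*2*-3.1347 = -12.5388
  x_1 = 4.8635 - 0.1*38.908 = 0.9727
  y_1 = -3.1347 - 0.1*-12.5388 = -1.8808
Step 2: grad_x = 2*4*0.9727 = 7.7816, grad_y = 2*2*-1.8808 = -7.5233
  x_2 = 0.9727 - 0.1*7.7816 = 0.1945
  y_2 = -1.8808 - 0.1*-7.5233 = -1.1285
f(0.1945, -1.1285) = 4*0.1945^2 + 2*(-1.1285)^2 = 2.6984


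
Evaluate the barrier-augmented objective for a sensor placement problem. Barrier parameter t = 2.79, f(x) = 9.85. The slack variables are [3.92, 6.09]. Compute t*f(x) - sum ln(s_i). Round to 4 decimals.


Step 1: Compute log-barrier.
ln values: [1.3661, 1.8066]
phi = -(1.3661 + 1.8066) = -3.1727
Step 2: Compute augmented objective.
t*f(x) = 2.79*9.85 = 27.4815
Total = 27.4815 - 3.1727 = 24.3088


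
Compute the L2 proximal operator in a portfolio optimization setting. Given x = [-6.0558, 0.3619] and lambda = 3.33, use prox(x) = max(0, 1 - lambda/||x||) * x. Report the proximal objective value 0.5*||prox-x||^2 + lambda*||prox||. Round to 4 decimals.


Step 1: Compute ||x||.
||x|| = 6.0666
Step 2: Compute scaling factor.
scale = max(0, 1 - 3.33/6.0666) = 0.4511
Step 3: prox(x) = [-2.7317, 0.1633]
||prox(x)|| = 2.7366
Step 4: Proximal objective.
0.5*||prox-x||^2 = 5.5445
lambda*||prox|| = 9.1129
Total = 14.6573


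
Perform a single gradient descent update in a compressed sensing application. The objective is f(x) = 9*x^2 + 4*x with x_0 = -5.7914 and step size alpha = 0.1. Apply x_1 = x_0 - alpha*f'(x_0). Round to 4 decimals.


We compute the gradient at x_0 and apply the update.
f'(x) = 18*x + 4
f'(-5.7914) = 18*-5.7914 + 4 = -100.2452
x_1 = -5.7914 - 0.1*-100.2452 = 4.2331


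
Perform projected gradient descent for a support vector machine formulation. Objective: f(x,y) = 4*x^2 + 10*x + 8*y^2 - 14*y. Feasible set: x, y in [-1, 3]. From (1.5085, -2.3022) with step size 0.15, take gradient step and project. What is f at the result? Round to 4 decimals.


Step 1: Compute gradient at (1.5085, -2.3022).
grad_x = 2*4*1.5085 + 10 = 22.068
grad_y = 2*8*-2.3022 - 14 = -50.8352
Step 2: Gradient step.
x_raw = 1.5085 - 0.15*22.068 = -1.8017
y_raw = -2.3022 - 0.15*-50.8352 = 5.3231
Step 3: Project onto [-1, 3].
x_proj = clip(-1.8017) = -1.0
y_proj = clip(5.3231) = 3.0
Step 4: Evaluate f.
f(-1.0, 3.0) = 24.0


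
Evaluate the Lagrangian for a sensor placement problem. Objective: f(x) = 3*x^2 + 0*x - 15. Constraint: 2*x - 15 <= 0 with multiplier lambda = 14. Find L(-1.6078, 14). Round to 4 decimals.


Step 1: Evaluate f(x).
f(-1.6078) = 3*(-1.6078)^2 + 0*(-1.6078) - 15 = -7.2449
Step 2: Evaluate g(x).
g(-1.6078) = 2*-1.6078 - 15 = -18.2156
Step 3: Compute Lagrangian.
L = -7.2449 + 14*-18.2156 = -262.2633


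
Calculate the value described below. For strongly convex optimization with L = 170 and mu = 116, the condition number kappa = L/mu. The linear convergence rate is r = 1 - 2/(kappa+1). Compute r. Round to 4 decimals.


Step 1: Compute the condition number.
kappa = L/mu = 170/116 = 1.4655
Step 2: Compute the convergence rate.
r = 1 - 2/(kappa + 1) = 1 - 2*mu/(L + mu) = (L - mu)/(L + mu) = 54/286 = 0.1888


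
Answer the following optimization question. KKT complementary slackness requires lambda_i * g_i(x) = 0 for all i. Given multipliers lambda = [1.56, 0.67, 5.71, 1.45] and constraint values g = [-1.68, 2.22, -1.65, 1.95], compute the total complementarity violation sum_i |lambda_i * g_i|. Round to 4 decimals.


KKT complementary slackness check:
lambda_1 * g_1 = 1.56 * -1.68 = -2.6208
lambda_2 * g_2 = 0.67 * 2.22 = 1.4874
lambda_3 * g_3 = 5.71 * -1.65 = -9.4215
lambda_4 * g_4 = 1.45 * 1.95 = 2.8275
Total violation = 2.6208 + 1.4874 + 9.4215 + 2.8275 = 16.3572


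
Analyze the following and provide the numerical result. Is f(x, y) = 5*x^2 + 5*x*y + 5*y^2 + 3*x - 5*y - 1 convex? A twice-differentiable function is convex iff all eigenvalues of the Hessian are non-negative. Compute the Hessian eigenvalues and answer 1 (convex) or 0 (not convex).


The Hessian of f(x,y) = 5*x^2 + 5*x*y + 5*y^2 + 3*x - 5*y - 1 is:
H = [[10, 5], [5, 10]]
Trace = 10 + 10 = 20
Determinant = 10*10 - (5)^2 = 75
Discriminant = (20)^2 - 4*75 = 100.0
Eigenvalues: lambda_1 = 5.0, lambda_2 = 15.0
The function is convex.

1


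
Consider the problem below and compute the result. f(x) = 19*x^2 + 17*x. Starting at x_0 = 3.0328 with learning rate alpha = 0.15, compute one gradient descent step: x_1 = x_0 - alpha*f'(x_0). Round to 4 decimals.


We compute the gradient at x_0 and apply the update.
f'(x) = 38*x + 17
f'(3.0328) = 38*3.0328 + 17 = 132.2464
x_1 = 3.0328 - 0.15*132.2464 = -16.8042
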